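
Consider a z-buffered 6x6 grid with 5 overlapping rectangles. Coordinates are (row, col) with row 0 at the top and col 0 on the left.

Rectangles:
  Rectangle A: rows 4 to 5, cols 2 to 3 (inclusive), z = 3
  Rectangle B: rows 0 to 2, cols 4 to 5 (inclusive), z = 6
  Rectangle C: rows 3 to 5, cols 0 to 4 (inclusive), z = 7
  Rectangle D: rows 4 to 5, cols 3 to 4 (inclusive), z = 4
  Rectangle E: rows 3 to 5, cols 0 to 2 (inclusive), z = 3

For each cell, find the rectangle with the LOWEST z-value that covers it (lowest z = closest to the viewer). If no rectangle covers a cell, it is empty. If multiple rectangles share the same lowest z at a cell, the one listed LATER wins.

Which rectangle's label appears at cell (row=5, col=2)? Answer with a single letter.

Answer: E

Derivation:
Check cell (5,2):
  A: rows 4-5 cols 2-3 z=3 -> covers; best now A (z=3)
  B: rows 0-2 cols 4-5 -> outside (row miss)
  C: rows 3-5 cols 0-4 z=7 -> covers; best now A (z=3)
  D: rows 4-5 cols 3-4 -> outside (col miss)
  E: rows 3-5 cols 0-2 z=3 -> covers; best now E (z=3)
Winner: E at z=3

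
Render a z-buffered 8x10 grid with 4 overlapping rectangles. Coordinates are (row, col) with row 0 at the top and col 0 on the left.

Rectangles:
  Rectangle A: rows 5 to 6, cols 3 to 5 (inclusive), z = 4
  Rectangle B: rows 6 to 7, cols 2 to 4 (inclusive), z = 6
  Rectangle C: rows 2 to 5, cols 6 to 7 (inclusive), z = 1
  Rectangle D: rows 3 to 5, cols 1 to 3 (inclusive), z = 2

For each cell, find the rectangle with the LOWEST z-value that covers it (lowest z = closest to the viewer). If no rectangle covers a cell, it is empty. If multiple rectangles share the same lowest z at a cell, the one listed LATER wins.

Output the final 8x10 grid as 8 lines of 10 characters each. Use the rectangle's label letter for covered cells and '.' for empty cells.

..........
..........
......CC..
.DDD..CC..
.DDD..CC..
.DDDAACC..
..BAAA....
..BBB.....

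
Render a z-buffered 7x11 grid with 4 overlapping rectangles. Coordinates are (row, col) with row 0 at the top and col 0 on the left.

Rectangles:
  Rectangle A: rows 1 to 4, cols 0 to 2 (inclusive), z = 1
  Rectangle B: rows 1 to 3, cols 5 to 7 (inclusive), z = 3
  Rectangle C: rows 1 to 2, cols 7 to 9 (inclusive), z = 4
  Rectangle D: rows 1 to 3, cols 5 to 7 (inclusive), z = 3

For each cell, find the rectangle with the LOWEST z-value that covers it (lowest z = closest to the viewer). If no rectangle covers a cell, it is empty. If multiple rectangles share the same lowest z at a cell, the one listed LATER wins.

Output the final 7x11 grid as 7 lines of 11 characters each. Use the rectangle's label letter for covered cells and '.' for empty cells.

...........
AAA..DDDCC.
AAA..DDDCC.
AAA..DDD...
AAA........
...........
...........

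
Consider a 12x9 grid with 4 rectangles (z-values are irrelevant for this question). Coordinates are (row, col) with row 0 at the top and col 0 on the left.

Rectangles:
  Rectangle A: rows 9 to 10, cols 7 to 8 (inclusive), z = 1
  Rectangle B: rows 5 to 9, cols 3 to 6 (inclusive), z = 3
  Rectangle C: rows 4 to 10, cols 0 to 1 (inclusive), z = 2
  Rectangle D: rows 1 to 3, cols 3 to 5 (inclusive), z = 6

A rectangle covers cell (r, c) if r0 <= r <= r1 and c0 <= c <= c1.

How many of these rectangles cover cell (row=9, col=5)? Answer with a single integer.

Check cell (9,5):
  A: rows 9-10 cols 7-8 -> outside (col miss)
  B: rows 5-9 cols 3-6 -> covers
  C: rows 4-10 cols 0-1 -> outside (col miss)
  D: rows 1-3 cols 3-5 -> outside (row miss)
Count covering = 1

Answer: 1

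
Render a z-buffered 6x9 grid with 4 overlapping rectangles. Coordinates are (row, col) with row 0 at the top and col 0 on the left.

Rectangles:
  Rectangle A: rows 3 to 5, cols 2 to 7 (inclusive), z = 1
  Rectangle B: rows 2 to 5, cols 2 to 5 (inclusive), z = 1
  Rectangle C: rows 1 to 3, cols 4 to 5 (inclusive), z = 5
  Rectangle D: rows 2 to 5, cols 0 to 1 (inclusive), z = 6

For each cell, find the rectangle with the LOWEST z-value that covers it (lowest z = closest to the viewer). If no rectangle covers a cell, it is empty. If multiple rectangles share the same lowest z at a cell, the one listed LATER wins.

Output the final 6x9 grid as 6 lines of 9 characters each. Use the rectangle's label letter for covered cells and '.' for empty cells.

.........
....CC...
DDBBBB...
DDBBBBAA.
DDBBBBAA.
DDBBBBAA.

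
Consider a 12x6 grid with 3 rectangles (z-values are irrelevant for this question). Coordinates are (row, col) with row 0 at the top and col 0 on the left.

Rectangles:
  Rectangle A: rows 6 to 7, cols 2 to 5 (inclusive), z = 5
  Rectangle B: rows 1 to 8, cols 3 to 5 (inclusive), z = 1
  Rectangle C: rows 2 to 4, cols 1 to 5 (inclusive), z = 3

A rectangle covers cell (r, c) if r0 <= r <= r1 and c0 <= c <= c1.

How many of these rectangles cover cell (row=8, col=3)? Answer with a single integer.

Check cell (8,3):
  A: rows 6-7 cols 2-5 -> outside (row miss)
  B: rows 1-8 cols 3-5 -> covers
  C: rows 2-4 cols 1-5 -> outside (row miss)
Count covering = 1

Answer: 1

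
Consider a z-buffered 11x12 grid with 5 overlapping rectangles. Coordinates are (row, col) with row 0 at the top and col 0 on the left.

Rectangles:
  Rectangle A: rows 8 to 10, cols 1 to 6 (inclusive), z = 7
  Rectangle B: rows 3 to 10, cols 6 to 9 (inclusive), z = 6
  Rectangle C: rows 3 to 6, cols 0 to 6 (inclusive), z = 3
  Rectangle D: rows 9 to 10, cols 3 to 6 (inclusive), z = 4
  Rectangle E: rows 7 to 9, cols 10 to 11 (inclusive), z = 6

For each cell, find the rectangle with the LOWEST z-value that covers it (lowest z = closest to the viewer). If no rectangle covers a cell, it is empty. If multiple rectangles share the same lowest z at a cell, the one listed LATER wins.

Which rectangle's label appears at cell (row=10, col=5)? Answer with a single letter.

Check cell (10,5):
  A: rows 8-10 cols 1-6 z=7 -> covers; best now A (z=7)
  B: rows 3-10 cols 6-9 -> outside (col miss)
  C: rows 3-6 cols 0-6 -> outside (row miss)
  D: rows 9-10 cols 3-6 z=4 -> covers; best now D (z=4)
  E: rows 7-9 cols 10-11 -> outside (row miss)
Winner: D at z=4

Answer: D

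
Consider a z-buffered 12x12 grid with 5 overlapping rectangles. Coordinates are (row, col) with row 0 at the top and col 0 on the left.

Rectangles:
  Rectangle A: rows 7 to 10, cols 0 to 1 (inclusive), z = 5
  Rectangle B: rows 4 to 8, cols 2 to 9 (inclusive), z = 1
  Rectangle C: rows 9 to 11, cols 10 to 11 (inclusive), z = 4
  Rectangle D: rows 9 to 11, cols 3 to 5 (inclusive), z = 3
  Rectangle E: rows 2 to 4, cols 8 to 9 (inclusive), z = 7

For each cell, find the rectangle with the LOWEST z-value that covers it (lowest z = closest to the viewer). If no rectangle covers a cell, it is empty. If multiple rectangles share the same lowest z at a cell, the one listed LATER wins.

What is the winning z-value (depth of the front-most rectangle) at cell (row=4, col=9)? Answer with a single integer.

Answer: 1

Derivation:
Check cell (4,9):
  A: rows 7-10 cols 0-1 -> outside (row miss)
  B: rows 4-8 cols 2-9 z=1 -> covers; best now B (z=1)
  C: rows 9-11 cols 10-11 -> outside (row miss)
  D: rows 9-11 cols 3-5 -> outside (row miss)
  E: rows 2-4 cols 8-9 z=7 -> covers; best now B (z=1)
Winner: B at z=1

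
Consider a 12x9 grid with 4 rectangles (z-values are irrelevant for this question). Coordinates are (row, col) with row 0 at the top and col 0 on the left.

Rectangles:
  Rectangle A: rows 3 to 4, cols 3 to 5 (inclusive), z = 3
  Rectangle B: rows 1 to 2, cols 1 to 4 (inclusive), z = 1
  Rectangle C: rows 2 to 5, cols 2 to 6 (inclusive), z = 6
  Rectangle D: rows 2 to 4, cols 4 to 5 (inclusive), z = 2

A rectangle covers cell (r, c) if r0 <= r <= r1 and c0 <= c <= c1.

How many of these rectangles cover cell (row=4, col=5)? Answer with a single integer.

Check cell (4,5):
  A: rows 3-4 cols 3-5 -> covers
  B: rows 1-2 cols 1-4 -> outside (row miss)
  C: rows 2-5 cols 2-6 -> covers
  D: rows 2-4 cols 4-5 -> covers
Count covering = 3

Answer: 3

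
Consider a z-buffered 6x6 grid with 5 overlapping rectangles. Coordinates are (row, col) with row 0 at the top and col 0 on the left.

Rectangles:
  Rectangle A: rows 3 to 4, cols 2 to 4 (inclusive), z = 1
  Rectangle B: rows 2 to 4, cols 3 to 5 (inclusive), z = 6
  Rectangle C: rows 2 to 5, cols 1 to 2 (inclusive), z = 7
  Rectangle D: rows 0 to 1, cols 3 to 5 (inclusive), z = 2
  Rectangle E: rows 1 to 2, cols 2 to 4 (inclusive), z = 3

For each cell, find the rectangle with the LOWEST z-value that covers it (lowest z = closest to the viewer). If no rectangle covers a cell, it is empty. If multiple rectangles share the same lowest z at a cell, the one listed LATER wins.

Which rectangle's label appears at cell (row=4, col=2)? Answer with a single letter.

Check cell (4,2):
  A: rows 3-4 cols 2-4 z=1 -> covers; best now A (z=1)
  B: rows 2-4 cols 3-5 -> outside (col miss)
  C: rows 2-5 cols 1-2 z=7 -> covers; best now A (z=1)
  D: rows 0-1 cols 3-5 -> outside (row miss)
  E: rows 1-2 cols 2-4 -> outside (row miss)
Winner: A at z=1

Answer: A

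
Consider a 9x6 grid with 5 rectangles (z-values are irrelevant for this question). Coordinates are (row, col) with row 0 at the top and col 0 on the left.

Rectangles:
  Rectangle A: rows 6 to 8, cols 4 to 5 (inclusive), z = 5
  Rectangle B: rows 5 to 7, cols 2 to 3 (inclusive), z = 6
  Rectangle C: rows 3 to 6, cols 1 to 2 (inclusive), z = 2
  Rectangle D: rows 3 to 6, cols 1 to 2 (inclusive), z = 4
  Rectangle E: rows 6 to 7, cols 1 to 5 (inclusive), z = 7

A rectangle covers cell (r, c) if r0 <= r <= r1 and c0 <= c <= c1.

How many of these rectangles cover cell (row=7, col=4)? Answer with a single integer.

Answer: 2

Derivation:
Check cell (7,4):
  A: rows 6-8 cols 4-5 -> covers
  B: rows 5-7 cols 2-3 -> outside (col miss)
  C: rows 3-6 cols 1-2 -> outside (row miss)
  D: rows 3-6 cols 1-2 -> outside (row miss)
  E: rows 6-7 cols 1-5 -> covers
Count covering = 2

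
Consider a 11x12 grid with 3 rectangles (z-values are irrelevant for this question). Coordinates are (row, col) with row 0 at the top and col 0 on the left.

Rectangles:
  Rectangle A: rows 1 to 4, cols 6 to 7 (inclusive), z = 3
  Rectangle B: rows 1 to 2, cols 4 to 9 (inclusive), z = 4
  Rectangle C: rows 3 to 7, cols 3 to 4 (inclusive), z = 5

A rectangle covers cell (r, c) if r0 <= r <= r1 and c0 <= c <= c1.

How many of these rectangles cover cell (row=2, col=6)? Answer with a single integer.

Answer: 2

Derivation:
Check cell (2,6):
  A: rows 1-4 cols 6-7 -> covers
  B: rows 1-2 cols 4-9 -> covers
  C: rows 3-7 cols 3-4 -> outside (row miss)
Count covering = 2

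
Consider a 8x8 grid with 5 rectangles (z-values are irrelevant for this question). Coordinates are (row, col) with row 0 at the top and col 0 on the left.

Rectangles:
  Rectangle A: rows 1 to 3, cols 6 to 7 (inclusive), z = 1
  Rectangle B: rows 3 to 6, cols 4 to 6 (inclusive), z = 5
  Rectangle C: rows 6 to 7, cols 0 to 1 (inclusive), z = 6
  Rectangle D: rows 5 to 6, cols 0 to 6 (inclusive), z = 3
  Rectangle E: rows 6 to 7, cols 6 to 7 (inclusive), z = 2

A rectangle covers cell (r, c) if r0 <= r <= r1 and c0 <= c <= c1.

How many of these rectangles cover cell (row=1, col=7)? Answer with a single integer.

Check cell (1,7):
  A: rows 1-3 cols 6-7 -> covers
  B: rows 3-6 cols 4-6 -> outside (row miss)
  C: rows 6-7 cols 0-1 -> outside (row miss)
  D: rows 5-6 cols 0-6 -> outside (row miss)
  E: rows 6-7 cols 6-7 -> outside (row miss)
Count covering = 1

Answer: 1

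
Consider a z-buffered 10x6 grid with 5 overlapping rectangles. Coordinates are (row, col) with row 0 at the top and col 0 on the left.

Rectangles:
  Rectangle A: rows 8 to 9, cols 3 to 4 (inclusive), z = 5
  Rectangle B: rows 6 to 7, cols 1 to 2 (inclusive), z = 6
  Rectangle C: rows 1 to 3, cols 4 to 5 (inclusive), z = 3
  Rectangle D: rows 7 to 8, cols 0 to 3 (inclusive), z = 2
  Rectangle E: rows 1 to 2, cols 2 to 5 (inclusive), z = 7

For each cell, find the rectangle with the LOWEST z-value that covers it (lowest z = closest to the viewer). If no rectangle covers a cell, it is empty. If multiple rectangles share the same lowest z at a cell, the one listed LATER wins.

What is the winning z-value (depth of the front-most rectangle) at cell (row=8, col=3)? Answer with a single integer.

Answer: 2

Derivation:
Check cell (8,3):
  A: rows 8-9 cols 3-4 z=5 -> covers; best now A (z=5)
  B: rows 6-7 cols 1-2 -> outside (row miss)
  C: rows 1-3 cols 4-5 -> outside (row miss)
  D: rows 7-8 cols 0-3 z=2 -> covers; best now D (z=2)
  E: rows 1-2 cols 2-5 -> outside (row miss)
Winner: D at z=2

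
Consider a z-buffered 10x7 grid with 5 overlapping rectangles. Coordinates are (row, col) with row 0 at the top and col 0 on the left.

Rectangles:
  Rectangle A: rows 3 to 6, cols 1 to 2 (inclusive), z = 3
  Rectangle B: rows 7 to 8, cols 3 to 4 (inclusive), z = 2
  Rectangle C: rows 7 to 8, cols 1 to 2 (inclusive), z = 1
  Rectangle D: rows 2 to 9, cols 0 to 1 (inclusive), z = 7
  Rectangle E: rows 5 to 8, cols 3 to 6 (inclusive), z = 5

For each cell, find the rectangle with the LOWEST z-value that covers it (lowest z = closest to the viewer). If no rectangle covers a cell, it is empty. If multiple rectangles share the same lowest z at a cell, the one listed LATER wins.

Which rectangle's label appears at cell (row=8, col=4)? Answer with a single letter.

Answer: B

Derivation:
Check cell (8,4):
  A: rows 3-6 cols 1-2 -> outside (row miss)
  B: rows 7-8 cols 3-4 z=2 -> covers; best now B (z=2)
  C: rows 7-8 cols 1-2 -> outside (col miss)
  D: rows 2-9 cols 0-1 -> outside (col miss)
  E: rows 5-8 cols 3-6 z=5 -> covers; best now B (z=2)
Winner: B at z=2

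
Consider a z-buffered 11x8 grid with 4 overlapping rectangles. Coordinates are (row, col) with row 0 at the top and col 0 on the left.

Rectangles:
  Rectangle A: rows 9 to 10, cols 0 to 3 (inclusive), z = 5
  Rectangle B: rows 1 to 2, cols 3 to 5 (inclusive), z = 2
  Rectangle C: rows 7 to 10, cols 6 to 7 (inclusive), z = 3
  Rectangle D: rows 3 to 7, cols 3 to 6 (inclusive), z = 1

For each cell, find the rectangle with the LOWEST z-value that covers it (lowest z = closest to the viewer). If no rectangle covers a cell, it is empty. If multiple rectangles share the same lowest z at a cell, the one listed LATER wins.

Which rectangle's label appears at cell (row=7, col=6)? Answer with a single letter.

Check cell (7,6):
  A: rows 9-10 cols 0-3 -> outside (row miss)
  B: rows 1-2 cols 3-5 -> outside (row miss)
  C: rows 7-10 cols 6-7 z=3 -> covers; best now C (z=3)
  D: rows 3-7 cols 3-6 z=1 -> covers; best now D (z=1)
Winner: D at z=1

Answer: D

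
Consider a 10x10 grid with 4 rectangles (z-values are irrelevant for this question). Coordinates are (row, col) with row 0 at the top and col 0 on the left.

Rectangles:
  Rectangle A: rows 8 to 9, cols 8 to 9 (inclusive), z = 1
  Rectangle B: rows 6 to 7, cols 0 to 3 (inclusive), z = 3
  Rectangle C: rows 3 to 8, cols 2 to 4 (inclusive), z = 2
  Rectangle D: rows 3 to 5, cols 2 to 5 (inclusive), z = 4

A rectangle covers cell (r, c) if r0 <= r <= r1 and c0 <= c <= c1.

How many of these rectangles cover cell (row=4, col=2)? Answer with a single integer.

Answer: 2

Derivation:
Check cell (4,2):
  A: rows 8-9 cols 8-9 -> outside (row miss)
  B: rows 6-7 cols 0-3 -> outside (row miss)
  C: rows 3-8 cols 2-4 -> covers
  D: rows 3-5 cols 2-5 -> covers
Count covering = 2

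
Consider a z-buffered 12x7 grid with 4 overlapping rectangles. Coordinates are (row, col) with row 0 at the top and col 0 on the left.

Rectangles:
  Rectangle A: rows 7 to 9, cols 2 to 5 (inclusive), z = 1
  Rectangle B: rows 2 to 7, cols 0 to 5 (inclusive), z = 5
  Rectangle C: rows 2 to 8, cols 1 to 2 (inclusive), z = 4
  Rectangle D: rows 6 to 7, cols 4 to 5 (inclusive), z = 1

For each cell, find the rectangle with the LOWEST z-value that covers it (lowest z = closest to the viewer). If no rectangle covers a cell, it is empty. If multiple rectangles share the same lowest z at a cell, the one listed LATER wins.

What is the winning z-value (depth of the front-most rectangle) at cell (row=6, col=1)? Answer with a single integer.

Answer: 4

Derivation:
Check cell (6,1):
  A: rows 7-9 cols 2-5 -> outside (row miss)
  B: rows 2-7 cols 0-5 z=5 -> covers; best now B (z=5)
  C: rows 2-8 cols 1-2 z=4 -> covers; best now C (z=4)
  D: rows 6-7 cols 4-5 -> outside (col miss)
Winner: C at z=4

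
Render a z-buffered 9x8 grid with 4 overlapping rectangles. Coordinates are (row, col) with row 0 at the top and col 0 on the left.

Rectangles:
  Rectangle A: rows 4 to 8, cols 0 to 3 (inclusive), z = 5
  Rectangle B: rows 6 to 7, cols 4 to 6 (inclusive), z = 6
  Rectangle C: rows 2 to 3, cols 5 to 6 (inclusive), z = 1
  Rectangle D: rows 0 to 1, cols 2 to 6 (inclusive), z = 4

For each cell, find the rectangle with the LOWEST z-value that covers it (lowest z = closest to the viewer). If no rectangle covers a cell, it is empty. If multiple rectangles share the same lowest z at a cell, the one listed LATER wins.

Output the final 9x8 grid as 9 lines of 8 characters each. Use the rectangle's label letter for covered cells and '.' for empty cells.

..DDDDD.
..DDDDD.
.....CC.
.....CC.
AAAA....
AAAA....
AAAABBB.
AAAABBB.
AAAA....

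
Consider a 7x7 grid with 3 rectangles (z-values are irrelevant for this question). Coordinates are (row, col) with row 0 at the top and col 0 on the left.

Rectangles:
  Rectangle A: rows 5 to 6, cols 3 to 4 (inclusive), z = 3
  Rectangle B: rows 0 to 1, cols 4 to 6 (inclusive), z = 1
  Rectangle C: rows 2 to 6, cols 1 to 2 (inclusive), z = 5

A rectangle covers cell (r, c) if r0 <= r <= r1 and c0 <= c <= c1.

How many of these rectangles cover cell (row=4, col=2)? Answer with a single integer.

Check cell (4,2):
  A: rows 5-6 cols 3-4 -> outside (row miss)
  B: rows 0-1 cols 4-6 -> outside (row miss)
  C: rows 2-6 cols 1-2 -> covers
Count covering = 1

Answer: 1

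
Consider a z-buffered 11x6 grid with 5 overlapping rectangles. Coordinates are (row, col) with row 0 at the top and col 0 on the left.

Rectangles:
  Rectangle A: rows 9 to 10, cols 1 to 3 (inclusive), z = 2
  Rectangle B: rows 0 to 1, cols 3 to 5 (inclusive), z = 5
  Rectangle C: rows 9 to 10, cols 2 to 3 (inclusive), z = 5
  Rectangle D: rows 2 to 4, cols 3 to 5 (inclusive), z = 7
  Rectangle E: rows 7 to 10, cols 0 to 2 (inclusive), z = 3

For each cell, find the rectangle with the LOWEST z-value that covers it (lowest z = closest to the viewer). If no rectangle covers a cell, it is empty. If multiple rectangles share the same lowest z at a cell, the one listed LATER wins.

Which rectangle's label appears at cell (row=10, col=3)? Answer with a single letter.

Answer: A

Derivation:
Check cell (10,3):
  A: rows 9-10 cols 1-3 z=2 -> covers; best now A (z=2)
  B: rows 0-1 cols 3-5 -> outside (row miss)
  C: rows 9-10 cols 2-3 z=5 -> covers; best now A (z=2)
  D: rows 2-4 cols 3-5 -> outside (row miss)
  E: rows 7-10 cols 0-2 -> outside (col miss)
Winner: A at z=2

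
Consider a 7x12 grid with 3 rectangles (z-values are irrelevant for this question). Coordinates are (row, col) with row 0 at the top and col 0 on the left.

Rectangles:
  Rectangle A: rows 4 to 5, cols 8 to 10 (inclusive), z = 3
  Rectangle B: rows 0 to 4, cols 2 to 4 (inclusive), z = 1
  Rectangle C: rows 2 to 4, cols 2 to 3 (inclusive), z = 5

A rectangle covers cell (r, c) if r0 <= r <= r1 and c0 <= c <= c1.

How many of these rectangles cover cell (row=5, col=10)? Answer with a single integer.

Answer: 1

Derivation:
Check cell (5,10):
  A: rows 4-5 cols 8-10 -> covers
  B: rows 0-4 cols 2-4 -> outside (row miss)
  C: rows 2-4 cols 2-3 -> outside (row miss)
Count covering = 1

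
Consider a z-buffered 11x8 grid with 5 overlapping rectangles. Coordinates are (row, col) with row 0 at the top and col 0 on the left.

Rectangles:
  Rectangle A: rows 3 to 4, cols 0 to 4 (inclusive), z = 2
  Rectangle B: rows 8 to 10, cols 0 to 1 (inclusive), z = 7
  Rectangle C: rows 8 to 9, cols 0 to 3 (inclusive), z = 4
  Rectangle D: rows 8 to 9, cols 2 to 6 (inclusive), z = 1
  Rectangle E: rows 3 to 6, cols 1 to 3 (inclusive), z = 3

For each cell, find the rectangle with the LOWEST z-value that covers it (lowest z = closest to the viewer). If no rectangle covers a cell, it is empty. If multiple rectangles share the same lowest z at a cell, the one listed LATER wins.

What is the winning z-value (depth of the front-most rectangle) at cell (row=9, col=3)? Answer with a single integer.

Answer: 1

Derivation:
Check cell (9,3):
  A: rows 3-4 cols 0-4 -> outside (row miss)
  B: rows 8-10 cols 0-1 -> outside (col miss)
  C: rows 8-9 cols 0-3 z=4 -> covers; best now C (z=4)
  D: rows 8-9 cols 2-6 z=1 -> covers; best now D (z=1)
  E: rows 3-6 cols 1-3 -> outside (row miss)
Winner: D at z=1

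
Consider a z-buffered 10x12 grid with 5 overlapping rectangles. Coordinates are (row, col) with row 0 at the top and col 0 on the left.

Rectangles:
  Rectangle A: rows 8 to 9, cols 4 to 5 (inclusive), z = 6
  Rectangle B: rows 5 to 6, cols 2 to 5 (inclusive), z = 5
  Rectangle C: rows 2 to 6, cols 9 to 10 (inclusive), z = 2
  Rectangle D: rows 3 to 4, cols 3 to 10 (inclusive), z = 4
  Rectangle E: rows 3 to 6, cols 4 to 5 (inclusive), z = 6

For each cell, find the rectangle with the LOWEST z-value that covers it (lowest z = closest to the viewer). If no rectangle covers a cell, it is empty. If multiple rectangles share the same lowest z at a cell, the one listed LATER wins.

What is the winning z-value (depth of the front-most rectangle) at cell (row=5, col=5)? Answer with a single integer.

Answer: 5

Derivation:
Check cell (5,5):
  A: rows 8-9 cols 4-5 -> outside (row miss)
  B: rows 5-6 cols 2-5 z=5 -> covers; best now B (z=5)
  C: rows 2-6 cols 9-10 -> outside (col miss)
  D: rows 3-4 cols 3-10 -> outside (row miss)
  E: rows 3-6 cols 4-5 z=6 -> covers; best now B (z=5)
Winner: B at z=5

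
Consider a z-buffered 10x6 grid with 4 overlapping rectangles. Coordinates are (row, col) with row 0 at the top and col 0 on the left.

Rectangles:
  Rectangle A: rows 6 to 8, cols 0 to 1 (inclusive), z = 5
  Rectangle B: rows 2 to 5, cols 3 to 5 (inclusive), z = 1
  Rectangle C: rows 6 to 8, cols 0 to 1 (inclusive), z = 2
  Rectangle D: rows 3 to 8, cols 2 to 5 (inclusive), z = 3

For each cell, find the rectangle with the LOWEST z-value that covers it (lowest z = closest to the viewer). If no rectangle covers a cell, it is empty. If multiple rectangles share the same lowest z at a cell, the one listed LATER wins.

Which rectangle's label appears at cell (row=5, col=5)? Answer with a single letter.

Answer: B

Derivation:
Check cell (5,5):
  A: rows 6-8 cols 0-1 -> outside (row miss)
  B: rows 2-5 cols 3-5 z=1 -> covers; best now B (z=1)
  C: rows 6-8 cols 0-1 -> outside (row miss)
  D: rows 3-8 cols 2-5 z=3 -> covers; best now B (z=1)
Winner: B at z=1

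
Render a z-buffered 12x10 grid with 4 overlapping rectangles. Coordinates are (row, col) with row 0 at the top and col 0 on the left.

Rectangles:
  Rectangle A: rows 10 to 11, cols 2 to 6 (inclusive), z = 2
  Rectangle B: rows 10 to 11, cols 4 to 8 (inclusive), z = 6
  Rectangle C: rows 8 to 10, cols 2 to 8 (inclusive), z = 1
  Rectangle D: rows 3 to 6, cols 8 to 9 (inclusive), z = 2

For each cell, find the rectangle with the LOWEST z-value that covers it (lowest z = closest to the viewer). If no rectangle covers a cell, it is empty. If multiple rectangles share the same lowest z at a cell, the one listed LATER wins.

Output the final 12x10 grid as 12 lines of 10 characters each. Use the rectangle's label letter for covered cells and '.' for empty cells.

..........
..........
..........
........DD
........DD
........DD
........DD
..........
..CCCCCCC.
..CCCCCCC.
..CCCCCCC.
..AAAAABB.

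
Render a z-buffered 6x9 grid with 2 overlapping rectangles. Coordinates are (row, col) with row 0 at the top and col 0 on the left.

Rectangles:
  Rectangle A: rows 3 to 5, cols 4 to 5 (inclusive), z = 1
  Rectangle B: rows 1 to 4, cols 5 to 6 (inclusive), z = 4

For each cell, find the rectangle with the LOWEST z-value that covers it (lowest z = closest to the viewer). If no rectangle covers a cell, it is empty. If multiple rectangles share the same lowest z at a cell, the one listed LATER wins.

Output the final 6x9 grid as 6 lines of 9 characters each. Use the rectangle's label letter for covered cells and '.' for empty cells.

.........
.....BB..
.....BB..
....AAB..
....AAB..
....AA...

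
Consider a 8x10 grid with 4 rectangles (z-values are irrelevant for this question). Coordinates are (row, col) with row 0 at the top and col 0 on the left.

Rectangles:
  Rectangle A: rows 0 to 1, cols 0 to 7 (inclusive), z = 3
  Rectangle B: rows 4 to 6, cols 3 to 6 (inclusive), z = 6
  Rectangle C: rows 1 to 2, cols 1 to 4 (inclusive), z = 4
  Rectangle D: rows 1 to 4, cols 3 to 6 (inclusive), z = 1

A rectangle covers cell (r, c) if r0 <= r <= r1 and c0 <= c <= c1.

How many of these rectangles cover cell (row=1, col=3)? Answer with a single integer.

Answer: 3

Derivation:
Check cell (1,3):
  A: rows 0-1 cols 0-7 -> covers
  B: rows 4-6 cols 3-6 -> outside (row miss)
  C: rows 1-2 cols 1-4 -> covers
  D: rows 1-4 cols 3-6 -> covers
Count covering = 3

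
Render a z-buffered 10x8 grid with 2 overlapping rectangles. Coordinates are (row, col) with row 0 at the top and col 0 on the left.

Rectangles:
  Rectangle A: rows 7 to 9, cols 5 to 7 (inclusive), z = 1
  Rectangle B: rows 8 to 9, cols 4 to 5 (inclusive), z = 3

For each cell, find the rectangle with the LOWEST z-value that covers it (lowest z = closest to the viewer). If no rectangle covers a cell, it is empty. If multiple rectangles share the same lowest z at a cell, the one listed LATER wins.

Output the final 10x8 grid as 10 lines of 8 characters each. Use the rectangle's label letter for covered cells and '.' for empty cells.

........
........
........
........
........
........
........
.....AAA
....BAAA
....BAAA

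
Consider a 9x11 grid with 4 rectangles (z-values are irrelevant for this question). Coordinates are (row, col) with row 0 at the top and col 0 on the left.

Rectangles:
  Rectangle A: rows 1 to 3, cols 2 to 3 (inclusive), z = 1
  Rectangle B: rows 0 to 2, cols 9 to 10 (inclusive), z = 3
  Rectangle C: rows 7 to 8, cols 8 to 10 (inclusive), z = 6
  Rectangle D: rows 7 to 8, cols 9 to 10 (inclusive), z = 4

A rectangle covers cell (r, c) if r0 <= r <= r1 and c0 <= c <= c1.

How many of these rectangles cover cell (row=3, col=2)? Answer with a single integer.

Answer: 1

Derivation:
Check cell (3,2):
  A: rows 1-3 cols 2-3 -> covers
  B: rows 0-2 cols 9-10 -> outside (row miss)
  C: rows 7-8 cols 8-10 -> outside (row miss)
  D: rows 7-8 cols 9-10 -> outside (row miss)
Count covering = 1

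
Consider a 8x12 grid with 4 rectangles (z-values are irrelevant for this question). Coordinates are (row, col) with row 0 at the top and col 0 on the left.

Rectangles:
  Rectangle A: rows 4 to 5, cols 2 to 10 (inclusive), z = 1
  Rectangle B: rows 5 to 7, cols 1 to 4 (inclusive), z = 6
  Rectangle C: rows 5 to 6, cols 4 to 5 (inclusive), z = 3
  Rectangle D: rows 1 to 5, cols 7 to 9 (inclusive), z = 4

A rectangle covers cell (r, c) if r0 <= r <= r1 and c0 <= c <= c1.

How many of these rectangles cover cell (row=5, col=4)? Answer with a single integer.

Check cell (5,4):
  A: rows 4-5 cols 2-10 -> covers
  B: rows 5-7 cols 1-4 -> covers
  C: rows 5-6 cols 4-5 -> covers
  D: rows 1-5 cols 7-9 -> outside (col miss)
Count covering = 3

Answer: 3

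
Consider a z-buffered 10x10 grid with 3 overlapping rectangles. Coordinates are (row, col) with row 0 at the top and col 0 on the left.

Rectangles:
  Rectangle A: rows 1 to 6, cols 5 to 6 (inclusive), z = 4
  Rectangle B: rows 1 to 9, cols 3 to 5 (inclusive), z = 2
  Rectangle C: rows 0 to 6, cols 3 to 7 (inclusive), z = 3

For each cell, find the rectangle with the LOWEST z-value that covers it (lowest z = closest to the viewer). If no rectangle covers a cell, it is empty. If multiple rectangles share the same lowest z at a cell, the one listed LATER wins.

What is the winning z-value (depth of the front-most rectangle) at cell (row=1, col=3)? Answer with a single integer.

Check cell (1,3):
  A: rows 1-6 cols 5-6 -> outside (col miss)
  B: rows 1-9 cols 3-5 z=2 -> covers; best now B (z=2)
  C: rows 0-6 cols 3-7 z=3 -> covers; best now B (z=2)
Winner: B at z=2

Answer: 2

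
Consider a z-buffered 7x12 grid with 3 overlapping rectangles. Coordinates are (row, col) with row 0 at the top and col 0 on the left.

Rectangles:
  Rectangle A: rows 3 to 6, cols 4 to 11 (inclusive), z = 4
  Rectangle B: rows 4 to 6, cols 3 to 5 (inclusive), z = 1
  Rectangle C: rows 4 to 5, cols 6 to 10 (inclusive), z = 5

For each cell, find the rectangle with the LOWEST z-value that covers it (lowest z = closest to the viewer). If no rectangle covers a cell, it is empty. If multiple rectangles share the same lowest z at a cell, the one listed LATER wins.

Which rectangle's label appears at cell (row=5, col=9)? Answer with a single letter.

Check cell (5,9):
  A: rows 3-6 cols 4-11 z=4 -> covers; best now A (z=4)
  B: rows 4-6 cols 3-5 -> outside (col miss)
  C: rows 4-5 cols 6-10 z=5 -> covers; best now A (z=4)
Winner: A at z=4

Answer: A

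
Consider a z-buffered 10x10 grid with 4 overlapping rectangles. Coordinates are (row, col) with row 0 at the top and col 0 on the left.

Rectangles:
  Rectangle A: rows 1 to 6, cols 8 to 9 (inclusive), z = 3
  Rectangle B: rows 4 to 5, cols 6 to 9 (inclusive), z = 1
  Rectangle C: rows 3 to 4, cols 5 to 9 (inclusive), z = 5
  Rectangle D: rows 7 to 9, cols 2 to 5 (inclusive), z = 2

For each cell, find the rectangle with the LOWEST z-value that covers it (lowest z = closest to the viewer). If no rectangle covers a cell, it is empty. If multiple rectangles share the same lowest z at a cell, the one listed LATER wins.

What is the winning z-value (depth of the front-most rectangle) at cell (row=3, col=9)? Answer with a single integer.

Answer: 3

Derivation:
Check cell (3,9):
  A: rows 1-6 cols 8-9 z=3 -> covers; best now A (z=3)
  B: rows 4-5 cols 6-9 -> outside (row miss)
  C: rows 3-4 cols 5-9 z=5 -> covers; best now A (z=3)
  D: rows 7-9 cols 2-5 -> outside (row miss)
Winner: A at z=3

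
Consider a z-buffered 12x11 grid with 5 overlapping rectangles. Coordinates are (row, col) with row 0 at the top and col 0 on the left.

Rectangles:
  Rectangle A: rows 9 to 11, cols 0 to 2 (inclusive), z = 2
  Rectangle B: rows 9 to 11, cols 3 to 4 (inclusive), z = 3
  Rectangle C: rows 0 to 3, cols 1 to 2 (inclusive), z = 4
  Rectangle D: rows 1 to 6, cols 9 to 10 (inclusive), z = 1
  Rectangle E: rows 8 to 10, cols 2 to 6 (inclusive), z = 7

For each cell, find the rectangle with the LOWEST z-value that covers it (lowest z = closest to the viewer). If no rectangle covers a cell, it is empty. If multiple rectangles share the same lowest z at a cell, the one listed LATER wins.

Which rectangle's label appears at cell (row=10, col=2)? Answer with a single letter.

Answer: A

Derivation:
Check cell (10,2):
  A: rows 9-11 cols 0-2 z=2 -> covers; best now A (z=2)
  B: rows 9-11 cols 3-4 -> outside (col miss)
  C: rows 0-3 cols 1-2 -> outside (row miss)
  D: rows 1-6 cols 9-10 -> outside (row miss)
  E: rows 8-10 cols 2-6 z=7 -> covers; best now A (z=2)
Winner: A at z=2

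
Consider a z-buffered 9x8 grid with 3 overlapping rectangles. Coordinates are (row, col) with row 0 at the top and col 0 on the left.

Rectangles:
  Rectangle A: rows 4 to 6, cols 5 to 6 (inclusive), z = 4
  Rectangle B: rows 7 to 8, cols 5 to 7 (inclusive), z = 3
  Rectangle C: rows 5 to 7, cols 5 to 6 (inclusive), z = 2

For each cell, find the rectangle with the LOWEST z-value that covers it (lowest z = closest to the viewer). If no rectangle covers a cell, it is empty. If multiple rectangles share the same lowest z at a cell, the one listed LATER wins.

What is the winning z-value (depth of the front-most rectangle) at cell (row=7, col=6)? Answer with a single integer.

Answer: 2

Derivation:
Check cell (7,6):
  A: rows 4-6 cols 5-6 -> outside (row miss)
  B: rows 7-8 cols 5-7 z=3 -> covers; best now B (z=3)
  C: rows 5-7 cols 5-6 z=2 -> covers; best now C (z=2)
Winner: C at z=2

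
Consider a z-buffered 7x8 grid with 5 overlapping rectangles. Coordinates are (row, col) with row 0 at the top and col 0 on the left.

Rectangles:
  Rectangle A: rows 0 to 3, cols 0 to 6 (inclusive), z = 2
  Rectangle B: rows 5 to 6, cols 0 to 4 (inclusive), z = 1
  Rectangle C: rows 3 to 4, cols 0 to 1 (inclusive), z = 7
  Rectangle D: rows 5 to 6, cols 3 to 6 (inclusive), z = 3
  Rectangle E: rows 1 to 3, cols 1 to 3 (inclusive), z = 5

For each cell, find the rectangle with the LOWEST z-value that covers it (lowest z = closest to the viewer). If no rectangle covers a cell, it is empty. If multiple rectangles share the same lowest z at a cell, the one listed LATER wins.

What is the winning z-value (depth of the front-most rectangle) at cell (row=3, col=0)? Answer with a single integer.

Answer: 2

Derivation:
Check cell (3,0):
  A: rows 0-3 cols 0-6 z=2 -> covers; best now A (z=2)
  B: rows 5-6 cols 0-4 -> outside (row miss)
  C: rows 3-4 cols 0-1 z=7 -> covers; best now A (z=2)
  D: rows 5-6 cols 3-6 -> outside (row miss)
  E: rows 1-3 cols 1-3 -> outside (col miss)
Winner: A at z=2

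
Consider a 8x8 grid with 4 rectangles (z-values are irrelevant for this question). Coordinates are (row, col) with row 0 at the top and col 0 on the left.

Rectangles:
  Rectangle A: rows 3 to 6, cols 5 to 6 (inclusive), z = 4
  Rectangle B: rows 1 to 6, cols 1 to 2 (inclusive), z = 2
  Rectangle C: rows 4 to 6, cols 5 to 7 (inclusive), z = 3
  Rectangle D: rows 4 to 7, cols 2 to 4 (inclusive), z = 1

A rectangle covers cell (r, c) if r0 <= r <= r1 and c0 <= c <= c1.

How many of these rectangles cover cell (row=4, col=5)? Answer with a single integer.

Answer: 2

Derivation:
Check cell (4,5):
  A: rows 3-6 cols 5-6 -> covers
  B: rows 1-6 cols 1-2 -> outside (col miss)
  C: rows 4-6 cols 5-7 -> covers
  D: rows 4-7 cols 2-4 -> outside (col miss)
Count covering = 2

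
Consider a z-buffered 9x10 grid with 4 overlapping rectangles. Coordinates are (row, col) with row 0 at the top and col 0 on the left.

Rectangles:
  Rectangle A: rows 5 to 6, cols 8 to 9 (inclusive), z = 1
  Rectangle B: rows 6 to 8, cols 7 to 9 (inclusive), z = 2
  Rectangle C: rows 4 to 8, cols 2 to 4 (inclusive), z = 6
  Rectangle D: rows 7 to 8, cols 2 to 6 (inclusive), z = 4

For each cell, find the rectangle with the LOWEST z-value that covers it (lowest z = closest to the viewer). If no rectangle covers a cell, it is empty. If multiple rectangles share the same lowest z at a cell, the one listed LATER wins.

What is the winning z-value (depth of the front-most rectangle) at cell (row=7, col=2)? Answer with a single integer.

Answer: 4

Derivation:
Check cell (7,2):
  A: rows 5-6 cols 8-9 -> outside (row miss)
  B: rows 6-8 cols 7-9 -> outside (col miss)
  C: rows 4-8 cols 2-4 z=6 -> covers; best now C (z=6)
  D: rows 7-8 cols 2-6 z=4 -> covers; best now D (z=4)
Winner: D at z=4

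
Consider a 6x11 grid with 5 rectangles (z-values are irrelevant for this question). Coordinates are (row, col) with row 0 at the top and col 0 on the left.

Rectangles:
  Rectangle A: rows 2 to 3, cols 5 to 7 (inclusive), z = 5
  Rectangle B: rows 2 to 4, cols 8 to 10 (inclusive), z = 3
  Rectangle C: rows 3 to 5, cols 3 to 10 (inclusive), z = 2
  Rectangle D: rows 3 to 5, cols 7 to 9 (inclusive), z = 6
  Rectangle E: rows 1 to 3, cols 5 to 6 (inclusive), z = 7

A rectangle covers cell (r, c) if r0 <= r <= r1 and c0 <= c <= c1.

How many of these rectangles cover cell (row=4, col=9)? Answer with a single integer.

Check cell (4,9):
  A: rows 2-3 cols 5-7 -> outside (row miss)
  B: rows 2-4 cols 8-10 -> covers
  C: rows 3-5 cols 3-10 -> covers
  D: rows 3-5 cols 7-9 -> covers
  E: rows 1-3 cols 5-6 -> outside (row miss)
Count covering = 3

Answer: 3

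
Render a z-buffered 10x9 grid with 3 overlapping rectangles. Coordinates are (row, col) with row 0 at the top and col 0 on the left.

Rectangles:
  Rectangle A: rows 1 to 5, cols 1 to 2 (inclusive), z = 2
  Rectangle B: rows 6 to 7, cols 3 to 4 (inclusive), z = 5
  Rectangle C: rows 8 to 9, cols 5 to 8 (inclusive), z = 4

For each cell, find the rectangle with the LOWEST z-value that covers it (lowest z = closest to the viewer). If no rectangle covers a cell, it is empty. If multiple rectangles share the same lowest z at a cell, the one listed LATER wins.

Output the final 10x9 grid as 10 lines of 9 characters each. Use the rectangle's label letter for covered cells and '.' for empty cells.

.........
.AA......
.AA......
.AA......
.AA......
.AA......
...BB....
...BB....
.....CCCC
.....CCCC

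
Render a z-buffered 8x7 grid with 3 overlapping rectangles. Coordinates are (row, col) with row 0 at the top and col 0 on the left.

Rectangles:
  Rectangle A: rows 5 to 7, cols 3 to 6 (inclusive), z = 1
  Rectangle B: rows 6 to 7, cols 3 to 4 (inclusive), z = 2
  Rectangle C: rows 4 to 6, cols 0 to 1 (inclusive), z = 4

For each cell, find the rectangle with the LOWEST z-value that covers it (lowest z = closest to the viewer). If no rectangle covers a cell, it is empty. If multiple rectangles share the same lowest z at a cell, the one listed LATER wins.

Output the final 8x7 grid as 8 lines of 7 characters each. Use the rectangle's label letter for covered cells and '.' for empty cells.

.......
.......
.......
.......
CC.....
CC.AAAA
CC.AAAA
...AAAA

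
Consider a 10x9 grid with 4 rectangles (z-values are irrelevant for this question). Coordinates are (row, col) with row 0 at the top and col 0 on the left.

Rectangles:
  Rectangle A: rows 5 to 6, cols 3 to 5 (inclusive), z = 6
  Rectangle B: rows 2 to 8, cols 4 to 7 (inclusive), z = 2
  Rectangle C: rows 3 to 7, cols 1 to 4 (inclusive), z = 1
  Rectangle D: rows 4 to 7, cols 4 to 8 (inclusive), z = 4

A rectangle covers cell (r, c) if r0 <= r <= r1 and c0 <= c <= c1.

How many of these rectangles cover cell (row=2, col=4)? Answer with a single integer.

Answer: 1

Derivation:
Check cell (2,4):
  A: rows 5-6 cols 3-5 -> outside (row miss)
  B: rows 2-8 cols 4-7 -> covers
  C: rows 3-7 cols 1-4 -> outside (row miss)
  D: rows 4-7 cols 4-8 -> outside (row miss)
Count covering = 1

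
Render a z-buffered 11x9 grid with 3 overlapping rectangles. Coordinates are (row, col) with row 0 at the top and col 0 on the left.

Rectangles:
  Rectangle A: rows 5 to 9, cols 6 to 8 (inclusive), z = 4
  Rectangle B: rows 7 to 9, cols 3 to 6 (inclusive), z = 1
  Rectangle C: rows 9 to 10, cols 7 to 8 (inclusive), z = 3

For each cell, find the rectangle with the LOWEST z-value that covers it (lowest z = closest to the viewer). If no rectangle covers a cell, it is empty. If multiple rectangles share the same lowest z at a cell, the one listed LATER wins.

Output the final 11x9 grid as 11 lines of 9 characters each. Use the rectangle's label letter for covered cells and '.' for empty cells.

.........
.........
.........
.........
.........
......AAA
......AAA
...BBBBAA
...BBBBAA
...BBBBCC
.......CC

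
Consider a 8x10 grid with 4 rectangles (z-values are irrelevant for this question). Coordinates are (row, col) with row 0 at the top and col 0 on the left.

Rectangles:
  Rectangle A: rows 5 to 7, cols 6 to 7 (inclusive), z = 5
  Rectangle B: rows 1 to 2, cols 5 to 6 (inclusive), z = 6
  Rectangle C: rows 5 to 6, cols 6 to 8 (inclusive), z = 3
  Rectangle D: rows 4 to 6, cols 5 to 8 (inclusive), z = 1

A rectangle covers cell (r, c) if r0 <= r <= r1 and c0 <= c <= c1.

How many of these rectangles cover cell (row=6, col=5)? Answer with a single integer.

Answer: 1

Derivation:
Check cell (6,5):
  A: rows 5-7 cols 6-7 -> outside (col miss)
  B: rows 1-2 cols 5-6 -> outside (row miss)
  C: rows 5-6 cols 6-8 -> outside (col miss)
  D: rows 4-6 cols 5-8 -> covers
Count covering = 1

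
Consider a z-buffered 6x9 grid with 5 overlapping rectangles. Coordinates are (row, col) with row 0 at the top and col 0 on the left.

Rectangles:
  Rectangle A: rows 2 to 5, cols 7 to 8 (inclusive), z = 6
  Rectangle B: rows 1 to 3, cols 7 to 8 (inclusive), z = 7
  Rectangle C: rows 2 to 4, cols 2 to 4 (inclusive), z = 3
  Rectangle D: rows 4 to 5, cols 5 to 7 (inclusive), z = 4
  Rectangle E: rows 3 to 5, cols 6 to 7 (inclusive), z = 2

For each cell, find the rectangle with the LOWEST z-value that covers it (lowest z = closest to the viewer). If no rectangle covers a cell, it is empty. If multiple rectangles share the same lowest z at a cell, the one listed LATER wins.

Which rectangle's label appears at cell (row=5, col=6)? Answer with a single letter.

Check cell (5,6):
  A: rows 2-5 cols 7-8 -> outside (col miss)
  B: rows 1-3 cols 7-8 -> outside (row miss)
  C: rows 2-4 cols 2-4 -> outside (row miss)
  D: rows 4-5 cols 5-7 z=4 -> covers; best now D (z=4)
  E: rows 3-5 cols 6-7 z=2 -> covers; best now E (z=2)
Winner: E at z=2

Answer: E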